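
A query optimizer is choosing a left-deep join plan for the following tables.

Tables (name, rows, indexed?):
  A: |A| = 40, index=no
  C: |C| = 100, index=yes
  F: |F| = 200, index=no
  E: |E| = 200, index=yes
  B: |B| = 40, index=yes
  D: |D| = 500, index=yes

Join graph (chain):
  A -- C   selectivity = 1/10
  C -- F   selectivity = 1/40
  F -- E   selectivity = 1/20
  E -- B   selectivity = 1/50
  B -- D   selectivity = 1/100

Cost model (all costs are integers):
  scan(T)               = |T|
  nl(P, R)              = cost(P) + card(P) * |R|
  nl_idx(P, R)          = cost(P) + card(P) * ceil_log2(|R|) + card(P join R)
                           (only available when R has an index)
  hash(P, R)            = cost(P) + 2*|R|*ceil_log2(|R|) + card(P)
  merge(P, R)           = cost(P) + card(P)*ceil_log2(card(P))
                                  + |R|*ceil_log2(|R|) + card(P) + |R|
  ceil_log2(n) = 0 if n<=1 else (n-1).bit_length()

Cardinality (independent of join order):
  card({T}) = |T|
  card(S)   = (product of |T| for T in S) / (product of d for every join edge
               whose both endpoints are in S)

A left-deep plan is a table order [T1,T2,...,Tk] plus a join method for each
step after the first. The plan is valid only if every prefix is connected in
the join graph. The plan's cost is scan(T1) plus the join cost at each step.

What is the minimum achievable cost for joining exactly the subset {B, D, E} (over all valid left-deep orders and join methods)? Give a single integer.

2760

Selinger DP over subsets of {B,D,E}:
  {E}: scan cost=200, card=200
  {B}: scan cost=40, card=40
  {D}: scan cost=500, card=500
  {BE}: card=160; try (E,nl_idx)→520, (B,hash)→880, (B,nl_idx)→1560, (E,merge)→2120, (B,merge)→2280, (E,hash)→3280 …(+2); best=520 via (E,nl_idx)
  {BD}: card=200; try (D,nl_idx)→600, (B,hash)→1480, (B,nl_idx)→3700, (D,merge)→5320, (B,merge)→5780, (D,hash)→9080 …(+2); best=600 via (D,nl_idx)
  {BDE}: card=800; try (D,nl_idx)→2760, (E,nl_idx)→3000, (E,hash)→4000, (E,merge)→4200, (D,merge)→6960, (D,hash)→9680 …(+2); best=2760 via (D,nl_idx)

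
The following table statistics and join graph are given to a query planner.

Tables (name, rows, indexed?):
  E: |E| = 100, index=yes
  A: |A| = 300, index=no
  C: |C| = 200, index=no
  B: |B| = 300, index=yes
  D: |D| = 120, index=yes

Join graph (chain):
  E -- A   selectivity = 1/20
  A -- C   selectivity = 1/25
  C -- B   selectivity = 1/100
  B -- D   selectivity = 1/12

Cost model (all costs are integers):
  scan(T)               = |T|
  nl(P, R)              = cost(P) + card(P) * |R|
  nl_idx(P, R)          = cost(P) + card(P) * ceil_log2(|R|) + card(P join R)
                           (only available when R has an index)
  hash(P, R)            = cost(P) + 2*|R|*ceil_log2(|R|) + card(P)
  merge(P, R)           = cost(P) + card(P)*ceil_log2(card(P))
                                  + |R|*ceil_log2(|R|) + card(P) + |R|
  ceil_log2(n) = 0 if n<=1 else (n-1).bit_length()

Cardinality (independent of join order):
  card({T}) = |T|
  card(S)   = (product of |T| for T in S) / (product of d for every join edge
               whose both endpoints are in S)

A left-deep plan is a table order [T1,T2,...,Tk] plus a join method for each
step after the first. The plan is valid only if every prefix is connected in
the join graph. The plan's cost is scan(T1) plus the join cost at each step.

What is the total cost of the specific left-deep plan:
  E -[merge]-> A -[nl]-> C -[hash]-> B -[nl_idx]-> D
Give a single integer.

933300

step 1: scan E: cost=100, card=100
step 2: join A via merge
    card(P join A) = 100*300/(20) = 1500
    cost = 100 + 100*7 + 300*9 + 100 + 300 = 3900
step 3: join C via nl
    card(P join C) = 1500*200/(25) = 12000
    cost = 3900 + 1500*200 = 303900
step 4: join B via hash
    card(P join B) = 12000*300/(100) = 36000
    cost = 303900 + 2*300*9 + 12000 = 321300
step 5: join D via nl_idx
    card(P join D) = 36000*120/(12) = 360000
    cost = 321300 + 36000*7 + 360000 = 933300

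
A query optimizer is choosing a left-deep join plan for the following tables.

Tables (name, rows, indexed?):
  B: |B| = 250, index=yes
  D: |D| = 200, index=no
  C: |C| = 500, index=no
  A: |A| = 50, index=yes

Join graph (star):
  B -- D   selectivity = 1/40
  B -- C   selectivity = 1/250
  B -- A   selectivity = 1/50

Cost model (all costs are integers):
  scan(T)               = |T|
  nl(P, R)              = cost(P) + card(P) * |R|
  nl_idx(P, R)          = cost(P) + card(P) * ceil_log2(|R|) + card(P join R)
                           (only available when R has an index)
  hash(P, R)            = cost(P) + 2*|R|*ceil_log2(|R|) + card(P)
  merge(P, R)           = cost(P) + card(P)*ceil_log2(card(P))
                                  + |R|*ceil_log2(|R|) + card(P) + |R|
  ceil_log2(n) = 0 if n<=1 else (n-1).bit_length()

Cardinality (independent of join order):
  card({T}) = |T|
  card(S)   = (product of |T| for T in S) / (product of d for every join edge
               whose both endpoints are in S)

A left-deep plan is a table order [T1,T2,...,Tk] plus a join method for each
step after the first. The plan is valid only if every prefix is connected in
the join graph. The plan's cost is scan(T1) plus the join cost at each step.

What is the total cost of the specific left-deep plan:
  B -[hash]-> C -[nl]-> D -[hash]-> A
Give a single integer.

112600

step 1: scan B: cost=250, card=250
step 2: join C via hash
    card(P join C) = 250*500/(250) = 500
    cost = 250 + 2*500*9 + 250 = 9500
step 3: join D via nl
    card(P join D) = 500*200/(40) = 2500
    cost = 9500 + 500*200 = 109500
step 4: join A via hash
    card(P join A) = 2500*50/(50) = 2500
    cost = 109500 + 2*50*6 + 2500 = 112600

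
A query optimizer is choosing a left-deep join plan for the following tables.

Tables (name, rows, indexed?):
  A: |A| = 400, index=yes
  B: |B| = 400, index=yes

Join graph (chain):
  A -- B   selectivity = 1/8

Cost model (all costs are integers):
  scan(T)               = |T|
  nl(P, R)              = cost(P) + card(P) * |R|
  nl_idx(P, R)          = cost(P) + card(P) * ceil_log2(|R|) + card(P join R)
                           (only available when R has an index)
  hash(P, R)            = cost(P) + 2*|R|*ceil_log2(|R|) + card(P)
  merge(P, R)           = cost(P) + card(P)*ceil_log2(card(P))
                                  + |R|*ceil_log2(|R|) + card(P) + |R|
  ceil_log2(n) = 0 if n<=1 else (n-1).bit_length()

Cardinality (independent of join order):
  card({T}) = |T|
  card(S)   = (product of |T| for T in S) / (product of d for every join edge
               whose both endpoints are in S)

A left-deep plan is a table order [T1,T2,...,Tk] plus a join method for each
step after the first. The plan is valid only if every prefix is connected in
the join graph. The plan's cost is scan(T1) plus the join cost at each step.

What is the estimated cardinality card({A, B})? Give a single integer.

20000

Tables in S: A(400), B(400)
Edges inside S: A-B(d=8)
numerator = 400 * 400 = 160000
denominator = 8 = 8
card(S) = 160000 / 8 = 20000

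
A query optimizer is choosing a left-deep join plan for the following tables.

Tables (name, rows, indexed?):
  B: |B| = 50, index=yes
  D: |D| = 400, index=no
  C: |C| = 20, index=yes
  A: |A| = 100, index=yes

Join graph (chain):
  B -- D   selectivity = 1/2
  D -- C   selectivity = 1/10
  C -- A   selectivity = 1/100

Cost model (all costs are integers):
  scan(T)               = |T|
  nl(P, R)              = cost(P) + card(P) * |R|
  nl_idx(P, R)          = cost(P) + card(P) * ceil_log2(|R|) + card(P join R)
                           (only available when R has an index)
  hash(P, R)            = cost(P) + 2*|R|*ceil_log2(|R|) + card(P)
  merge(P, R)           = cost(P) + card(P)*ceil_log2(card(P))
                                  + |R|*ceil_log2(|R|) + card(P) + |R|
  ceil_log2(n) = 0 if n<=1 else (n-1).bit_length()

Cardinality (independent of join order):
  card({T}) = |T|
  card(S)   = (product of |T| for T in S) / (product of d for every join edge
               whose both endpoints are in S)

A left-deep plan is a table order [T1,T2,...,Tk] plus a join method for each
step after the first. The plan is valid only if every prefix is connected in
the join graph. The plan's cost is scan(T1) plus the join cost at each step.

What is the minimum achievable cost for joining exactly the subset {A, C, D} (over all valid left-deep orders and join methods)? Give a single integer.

Selinger DP over subsets of {A,C,D}:
  {D}: scan cost=400, card=400
  {C}: scan cost=20, card=20
  {A}: scan cost=100, card=100
  {CD}: card=800; try (C,hash)→1000, (C,nl_idx)→3200, (D,merge)→4140, (C,merge)→4520, (D,hash)→7240, (D,nl)→8020 …(+1); best=1000 via (C,hash)
  {AC}: card=20; try (A,nl_idx)→180, (C,hash)→400, (C,nl_idx)→620, (A,merge)→940, (C,merge)→1020, (A,hash)→1440 …(+2); best=180 via (A,nl_idx)
  {ACD}: card=800; try (A,hash)→3200, (D,merge)→4300, (D,hash)→7400, (A,nl_idx)→7400, (D,nl)→8180, (A,merge)→10600 …(+1); best=3200 via (A,hash)

3200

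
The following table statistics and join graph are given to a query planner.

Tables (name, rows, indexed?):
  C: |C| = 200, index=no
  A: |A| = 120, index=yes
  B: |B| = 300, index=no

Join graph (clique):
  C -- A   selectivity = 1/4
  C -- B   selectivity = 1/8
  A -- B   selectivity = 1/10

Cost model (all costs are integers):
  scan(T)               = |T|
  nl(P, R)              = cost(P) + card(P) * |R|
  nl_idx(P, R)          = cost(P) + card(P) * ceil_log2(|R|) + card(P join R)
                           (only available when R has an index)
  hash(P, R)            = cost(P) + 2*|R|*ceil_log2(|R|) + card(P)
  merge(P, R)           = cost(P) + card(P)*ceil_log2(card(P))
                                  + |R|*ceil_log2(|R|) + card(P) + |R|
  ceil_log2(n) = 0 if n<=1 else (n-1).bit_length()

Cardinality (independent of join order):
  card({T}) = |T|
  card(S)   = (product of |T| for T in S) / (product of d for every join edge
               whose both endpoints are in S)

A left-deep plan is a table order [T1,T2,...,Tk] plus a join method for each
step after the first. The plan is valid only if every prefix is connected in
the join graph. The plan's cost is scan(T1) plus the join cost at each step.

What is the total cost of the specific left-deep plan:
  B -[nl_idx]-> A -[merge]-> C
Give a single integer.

54600

step 1: scan B: cost=300, card=300
step 2: join A via nl_idx
    card(P join A) = 300*120/(10) = 3600
    cost = 300 + 300*7 + 3600 = 6000
step 3: join C via merge
    card(P join C) = 3600*200/(4*8) = 22500
    cost = 6000 + 3600*12 + 200*8 + 3600 + 200 = 54600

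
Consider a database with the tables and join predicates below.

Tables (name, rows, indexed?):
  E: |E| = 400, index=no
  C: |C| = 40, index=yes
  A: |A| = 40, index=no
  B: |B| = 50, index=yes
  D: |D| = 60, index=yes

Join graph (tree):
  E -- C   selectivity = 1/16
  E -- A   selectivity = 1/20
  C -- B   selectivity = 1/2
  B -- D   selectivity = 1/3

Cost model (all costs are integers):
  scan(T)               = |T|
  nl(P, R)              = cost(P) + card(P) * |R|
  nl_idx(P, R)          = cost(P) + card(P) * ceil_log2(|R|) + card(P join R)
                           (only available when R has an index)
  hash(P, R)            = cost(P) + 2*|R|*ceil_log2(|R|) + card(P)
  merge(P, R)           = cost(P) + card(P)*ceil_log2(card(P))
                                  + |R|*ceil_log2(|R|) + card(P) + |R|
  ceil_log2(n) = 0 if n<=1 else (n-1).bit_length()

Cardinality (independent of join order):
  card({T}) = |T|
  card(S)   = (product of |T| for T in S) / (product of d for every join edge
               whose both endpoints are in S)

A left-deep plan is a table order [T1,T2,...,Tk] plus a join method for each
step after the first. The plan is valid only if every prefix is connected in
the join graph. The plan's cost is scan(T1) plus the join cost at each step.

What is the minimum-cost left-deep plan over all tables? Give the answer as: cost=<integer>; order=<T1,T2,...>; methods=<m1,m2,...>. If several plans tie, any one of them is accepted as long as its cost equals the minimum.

cost=55880; order=E,A,C,B,D; methods=hash,hash,hash,hash

Selinger DP (subsets sized 1..n):
  {E}: scan cost=400, card=400
  {C}: scan cost=40, card=40
  {A}: scan cost=40, card=40
  {B}: scan cost=50, card=50
  {D}: scan cost=60, card=60
  {CE}: card=1000; try (C,hash)→1280, (C,nl_idx)→3800, (E,merge)→4320, (C,merge)→4680, (E,hash)→7280, (E,nl)→16040 …(+1); best=1280 via (C,hash)
  {AE}: card=800; try (A,hash)→1280, (E,merge)→4320, (A,merge)→4680, (E,hash)→7280, (E,nl)→16040, (A,nl)→16400; best=1280 via (A,hash)
  {BC}: card=1000; try (C,hash)→580, (B,merge)→670, (C,merge)→680, (B,hash)→680, (B,nl_idx)→1280, (C,nl_idx)→1350 …(+2); best=580 via (C,hash)
  {BD}: card=1000; try (B,hash)→720, (D,hash)→820, (D,merge)→820, (B,merge)→830, (D,nl_idx)→1350, (B,nl_idx)→1420 …(+2); best=720 via (B,hash)
  {ACE}: card=2000; try (C,hash)→2560, (A,hash)→2760, (C,nl_idx)→8080, (C,merge)→10360, (A,merge)→12560, (C,nl)→33280 …(+1); best=2560 via (C,hash)
  {BCE}: card=25000; try (B,hash)→2880, (E,hash)→8780, (B,merge)→12630, (E,merge)→15580, (B,nl_idx)→32280, (B,nl)→51280 …(+1); best=2880 via (B,hash)
  {BCD}: card=20000; try (C,hash)→2200, (D,hash)→2300, (D,merge)→12000, (C,merge)→12000, (D,nl_idx)→26580, (C,nl_idx)→26720 …(+2); best=2200 via (C,hash)
  {ABCE}: card=50000; try (B,hash)→5160, (B,merge)→26910, (A,hash)→28360, (B,nl_idx)→64560, (B,nl)→102560, (A,merge)→403160 …(+1); best=5160 via (B,hash)
  {BCDE}: card=500000; try (D,hash)→28600, (E,hash)→29400, (E,merge)→326200, (D,merge)→403300, (D,nl_idx)→652880, (D,nl)→1502880 …(+1); best=28600 via (D,hash)
  {ABCDE}: card=1000000; try (D,hash)→55880, (A,hash)→529080, (D,merge)→855580, (D,nl_idx)→1305160, (D,nl)→3005160, (A,merge)→10028880 …(+1); best=55880 via (D,hash)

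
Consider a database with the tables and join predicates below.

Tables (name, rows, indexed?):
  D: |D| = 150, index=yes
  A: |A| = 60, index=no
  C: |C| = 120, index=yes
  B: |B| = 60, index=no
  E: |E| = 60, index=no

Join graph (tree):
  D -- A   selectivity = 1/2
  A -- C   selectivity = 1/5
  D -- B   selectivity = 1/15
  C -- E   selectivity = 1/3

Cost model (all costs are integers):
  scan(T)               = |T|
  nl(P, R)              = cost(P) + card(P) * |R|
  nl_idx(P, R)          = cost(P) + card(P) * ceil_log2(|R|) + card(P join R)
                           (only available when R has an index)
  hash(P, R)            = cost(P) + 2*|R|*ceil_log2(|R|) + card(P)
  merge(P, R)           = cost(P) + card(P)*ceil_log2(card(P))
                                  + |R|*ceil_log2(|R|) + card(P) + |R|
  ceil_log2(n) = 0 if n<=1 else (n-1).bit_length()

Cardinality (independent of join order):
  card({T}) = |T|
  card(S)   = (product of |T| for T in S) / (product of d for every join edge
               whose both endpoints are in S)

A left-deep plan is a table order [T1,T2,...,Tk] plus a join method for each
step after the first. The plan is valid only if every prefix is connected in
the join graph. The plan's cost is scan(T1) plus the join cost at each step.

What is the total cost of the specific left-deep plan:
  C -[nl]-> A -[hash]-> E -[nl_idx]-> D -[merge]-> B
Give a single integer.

step 1: scan C: cost=120, card=120
step 2: join A via nl
    card(P join A) = 120*60/(5) = 1440
    cost = 120 + 120*60 = 7320
step 3: join E via hash
    card(P join E) = 1440*60/(3) = 28800
    cost = 7320 + 2*60*6 + 1440 = 9480
step 4: join D via nl_idx
    card(P join D) = 28800*150/(2) = 2160000
    cost = 9480 + 28800*8 + 2160000 = 2399880
step 5: join B via merge
    card(P join B) = 2160000*60/(15) = 8640000
    cost = 2399880 + 2160000*22 + 60*6 + 2160000 + 60 = 52080300

52080300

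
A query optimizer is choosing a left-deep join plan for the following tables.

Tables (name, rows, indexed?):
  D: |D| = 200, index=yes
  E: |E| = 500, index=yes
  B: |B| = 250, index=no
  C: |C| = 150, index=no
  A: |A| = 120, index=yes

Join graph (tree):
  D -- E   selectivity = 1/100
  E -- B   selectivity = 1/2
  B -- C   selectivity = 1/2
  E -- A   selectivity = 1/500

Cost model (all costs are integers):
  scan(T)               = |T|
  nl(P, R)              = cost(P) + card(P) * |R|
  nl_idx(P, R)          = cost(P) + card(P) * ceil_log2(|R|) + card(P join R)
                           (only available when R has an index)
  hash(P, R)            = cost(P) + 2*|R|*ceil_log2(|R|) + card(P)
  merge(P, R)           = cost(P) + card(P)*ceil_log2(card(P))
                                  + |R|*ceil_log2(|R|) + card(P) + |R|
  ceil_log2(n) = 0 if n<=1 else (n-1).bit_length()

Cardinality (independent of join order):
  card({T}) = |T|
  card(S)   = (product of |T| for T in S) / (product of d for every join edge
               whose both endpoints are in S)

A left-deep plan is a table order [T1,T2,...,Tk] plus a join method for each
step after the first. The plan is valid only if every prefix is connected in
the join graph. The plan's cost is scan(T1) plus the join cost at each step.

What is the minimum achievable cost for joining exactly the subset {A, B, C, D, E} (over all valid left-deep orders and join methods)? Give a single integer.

Selinger DP over subsets of {A,B,C,D,E}:
  {D}: scan cost=200, card=200
  {E}: scan cost=500, card=500
  {B}: scan cost=250, card=250
  {C}: scan cost=150, card=150
  {A}: scan cost=120, card=120
  {DE}: card=1000; try (E,nl_idx)→3000, (D,hash)→4200, (D,nl_idx)→5500, (E,merge)→7000, (D,merge)→7300, (E,hash)→9400 …(+2); best=3000 via (E,nl_idx)
  {BE}: card=62500; try (B,hash)→5000, (E,merge)→7500, (B,merge)→7750, (E,hash)→9500, (E,nl_idx)→65000, (E,nl)→125250 …(+1); best=5000 via (B,hash)
  {AE}: card=120; try (E,nl_idx)→1320, (A,hash)→2680, (A,nl_idx)→4120, (E,merge)→6080, (A,merge)→6460, (E,hash)→9240 …(+2); best=1320 via (E,nl_idx)
  {BC}: card=18750; try (C,hash)→2900, (B,merge)→3750, (C,merge)→3850, (B,hash)→4300, (B,nl)→37650, (C,nl)→37750; best=2900 via (C,hash)
  {BDE}: card=125000; try (B,hash)→8000, (B,merge)→16250, (D,hash)→70700, (B,nl)→253000, (D,nl_idx)→630000, (D,merge)→1069300 …(+1); best=8000 via (B,hash)
  {ADE}: card=240; try (D,nl_idx)→2520, (D,merge)→4080, (D,hash)→4640, (A,hash)→5680, (A,nl_idx)→10240, (A,merge)→14960 …(+2); best=2520 via (D,nl_idx)
  {BCE}: card=4687500; try (E,hash)→30650, (C,hash)→69900, (E,merge)→307900, (C,merge)→1068850, (E,nl_idx)→4859150, (E,nl)→9377900 …(+1); best=30650 via (E,hash)
  {ABE}: card=15000; try (B,merge)→4530, (B,hash)→5440, (B,nl)→31320, (A,hash)→69180, (A,nl_idx)→457500, (A,merge)→1068460 …(+1); best=4530 via (B,merge)
  {BCDE}: card=9375000; try (C,hash)→135400, (C,merge)→2259350, (D,hash)→4721350, (C,nl)→18758000, (D,nl_idx)→46905650, (D,merge)→112532450 …(+1); best=135400 via (C,hash)
  {ABDE}: card=30000; try (B,hash)→6760, (B,merge)→6930, (D,hash)→22730, (B,nl)→62520, (A,hash)→134680, (D,nl_idx)→154530 …(+5); best=6760 via (B,hash)
  {ABCE}: card=1125000; try (C,hash)→21930, (C,merge)→230880, (C,nl)→2254530, (A,hash)→4719830, (A,nl_idx)→33968150, (A,merge)→112531610 …(+1); best=21930 via (C,hash)
  {ABCDE}: card=2250000; try (C,hash)→39160, (C,merge)→488110, (D,hash)→1150130, (C,nl)→4506760, (A,hash)→9512080, (D,nl_idx)→11271930 …(+5); best=39160 via (C,hash)

39160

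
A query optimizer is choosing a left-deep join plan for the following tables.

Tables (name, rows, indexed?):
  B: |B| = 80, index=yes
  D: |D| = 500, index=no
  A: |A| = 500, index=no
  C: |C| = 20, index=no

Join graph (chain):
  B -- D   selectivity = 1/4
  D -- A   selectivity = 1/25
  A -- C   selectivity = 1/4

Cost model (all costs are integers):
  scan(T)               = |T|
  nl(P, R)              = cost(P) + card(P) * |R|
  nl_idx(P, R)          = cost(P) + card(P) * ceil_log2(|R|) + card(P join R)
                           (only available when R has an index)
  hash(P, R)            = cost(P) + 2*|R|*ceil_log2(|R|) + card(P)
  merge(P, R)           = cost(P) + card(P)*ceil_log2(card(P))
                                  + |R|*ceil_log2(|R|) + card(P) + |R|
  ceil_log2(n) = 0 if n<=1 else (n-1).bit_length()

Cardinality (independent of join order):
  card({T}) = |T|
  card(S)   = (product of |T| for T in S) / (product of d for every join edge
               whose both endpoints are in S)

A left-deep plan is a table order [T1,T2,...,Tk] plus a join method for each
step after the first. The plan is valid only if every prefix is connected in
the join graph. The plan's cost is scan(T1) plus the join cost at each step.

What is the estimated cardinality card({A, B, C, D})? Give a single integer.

1000000

Tables in S: A(500), B(80), C(20), D(500)
Edges inside S: B-D(d=4), D-A(d=25), A-C(d=4)
numerator = 500 * 80 * 20 * 500 = 400000000
denominator = 4 * 25 * 4 = 400
card(S) = 400000000 / 400 = 1000000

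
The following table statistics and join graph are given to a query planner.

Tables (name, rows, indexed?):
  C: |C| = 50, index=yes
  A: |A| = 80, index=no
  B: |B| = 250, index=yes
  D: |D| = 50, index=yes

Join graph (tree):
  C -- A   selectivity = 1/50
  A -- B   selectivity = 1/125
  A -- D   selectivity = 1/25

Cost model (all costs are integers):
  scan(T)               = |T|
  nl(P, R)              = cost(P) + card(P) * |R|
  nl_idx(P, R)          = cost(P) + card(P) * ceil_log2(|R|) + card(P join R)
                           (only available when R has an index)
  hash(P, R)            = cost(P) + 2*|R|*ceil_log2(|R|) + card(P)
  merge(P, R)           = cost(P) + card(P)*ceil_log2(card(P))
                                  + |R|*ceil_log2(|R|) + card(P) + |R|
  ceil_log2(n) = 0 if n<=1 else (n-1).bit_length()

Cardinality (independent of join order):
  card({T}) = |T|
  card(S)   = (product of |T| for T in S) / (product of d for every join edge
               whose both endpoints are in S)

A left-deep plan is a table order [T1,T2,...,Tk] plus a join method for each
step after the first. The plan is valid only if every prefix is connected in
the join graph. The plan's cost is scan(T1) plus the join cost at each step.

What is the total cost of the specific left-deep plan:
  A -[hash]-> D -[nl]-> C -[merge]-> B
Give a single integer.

step 1: scan A: cost=80, card=80
step 2: join D via hash
    card(P join D) = 80*50/(25) = 160
    cost = 80 + 2*50*6 + 80 = 760
step 3: join C via nl
    card(P join C) = 160*50/(50) = 160
    cost = 760 + 160*50 = 8760
step 4: join B via merge
    card(P join B) = 160*250/(125) = 320
    cost = 8760 + 160*8 + 250*8 + 160 + 250 = 12450

12450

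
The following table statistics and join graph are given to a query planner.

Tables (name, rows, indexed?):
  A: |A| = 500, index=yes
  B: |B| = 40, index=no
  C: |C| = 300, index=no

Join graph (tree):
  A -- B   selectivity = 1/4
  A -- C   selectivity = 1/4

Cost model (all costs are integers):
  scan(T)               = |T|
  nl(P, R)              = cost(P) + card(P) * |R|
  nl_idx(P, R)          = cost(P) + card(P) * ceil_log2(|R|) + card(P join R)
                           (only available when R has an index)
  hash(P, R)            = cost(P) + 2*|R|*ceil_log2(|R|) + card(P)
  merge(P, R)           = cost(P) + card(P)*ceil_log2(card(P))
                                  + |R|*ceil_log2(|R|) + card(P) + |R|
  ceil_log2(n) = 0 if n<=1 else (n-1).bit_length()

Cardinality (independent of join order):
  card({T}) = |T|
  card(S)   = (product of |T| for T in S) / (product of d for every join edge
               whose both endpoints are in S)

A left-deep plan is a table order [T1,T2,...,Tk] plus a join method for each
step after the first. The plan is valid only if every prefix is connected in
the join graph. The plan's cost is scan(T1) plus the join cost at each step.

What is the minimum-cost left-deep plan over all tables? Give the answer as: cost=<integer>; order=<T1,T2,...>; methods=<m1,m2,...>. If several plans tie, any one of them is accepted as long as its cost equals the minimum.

Selinger DP (subsets sized 1..n):
  {A}: scan cost=500, card=500
  {B}: scan cost=40, card=40
  {C}: scan cost=300, card=300
  {AB}: card=5000; try (B,hash)→1480, (A,merge)→5320, (A,nl_idx)→5400, (B,merge)→5780, (A,hash)→9080, (A,nl)→20040 …(+1); best=1480 via (B,hash)
  {AC}: card=37500; try (C,hash)→6400, (A,merge)→8300, (C,merge)→8500, (A,hash)→9600, (A,nl_idx)→40500, (A,nl)→150300 …(+1); best=6400 via (C,hash)
  {ABC}: card=375000; try (C,hash)→11880, (B,hash)→44380, (C,merge)→74480, (B,merge)→644180, (C,nl)→1501480, (B,nl)→1506400; best=11880 via (C,hash)

cost=11880; order=A,B,C; methods=hash,hash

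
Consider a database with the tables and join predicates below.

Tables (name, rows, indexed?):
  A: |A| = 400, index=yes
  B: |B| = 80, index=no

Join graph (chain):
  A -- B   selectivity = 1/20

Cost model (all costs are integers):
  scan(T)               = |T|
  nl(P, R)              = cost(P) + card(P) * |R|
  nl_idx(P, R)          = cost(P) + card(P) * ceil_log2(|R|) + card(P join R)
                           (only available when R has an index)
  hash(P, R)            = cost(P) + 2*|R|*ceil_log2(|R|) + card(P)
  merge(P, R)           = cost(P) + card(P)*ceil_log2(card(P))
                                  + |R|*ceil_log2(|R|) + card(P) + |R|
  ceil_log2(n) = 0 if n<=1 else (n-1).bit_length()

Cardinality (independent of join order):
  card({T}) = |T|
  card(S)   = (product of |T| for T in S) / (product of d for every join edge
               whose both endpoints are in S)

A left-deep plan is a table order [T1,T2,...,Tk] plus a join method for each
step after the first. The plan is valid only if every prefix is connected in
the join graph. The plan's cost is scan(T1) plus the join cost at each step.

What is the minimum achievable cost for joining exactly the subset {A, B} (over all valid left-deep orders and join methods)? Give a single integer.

Selinger DP over subsets of {A,B}:
  {A}: scan cost=400, card=400
  {B}: scan cost=80, card=80
  {AB}: card=1600; try (B,hash)→1920, (A,nl_idx)→2400, (A,merge)→4720, (B,merge)→5040, (A,hash)→7360, (A,nl)→32080 …(+1); best=1920 via (B,hash)

1920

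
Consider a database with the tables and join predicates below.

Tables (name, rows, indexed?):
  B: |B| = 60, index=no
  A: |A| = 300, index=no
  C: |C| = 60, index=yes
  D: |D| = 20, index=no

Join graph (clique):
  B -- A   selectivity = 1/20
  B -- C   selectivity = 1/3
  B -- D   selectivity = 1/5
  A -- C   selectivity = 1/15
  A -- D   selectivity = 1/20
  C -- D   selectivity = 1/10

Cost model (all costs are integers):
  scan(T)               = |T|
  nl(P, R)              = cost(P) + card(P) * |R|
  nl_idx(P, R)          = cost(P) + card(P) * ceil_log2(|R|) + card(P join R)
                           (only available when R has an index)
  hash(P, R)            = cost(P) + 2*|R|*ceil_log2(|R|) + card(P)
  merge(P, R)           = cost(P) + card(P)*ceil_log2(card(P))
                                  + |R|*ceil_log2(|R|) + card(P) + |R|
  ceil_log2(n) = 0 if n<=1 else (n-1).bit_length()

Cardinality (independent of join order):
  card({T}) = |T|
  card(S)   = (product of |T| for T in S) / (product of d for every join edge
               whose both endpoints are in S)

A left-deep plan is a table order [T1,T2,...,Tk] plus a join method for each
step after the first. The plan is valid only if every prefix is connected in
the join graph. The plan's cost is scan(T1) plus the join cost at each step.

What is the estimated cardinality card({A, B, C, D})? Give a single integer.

Tables in S: A(300), B(60), C(60), D(20)
Edges inside S: B-A(d=20), B-C(d=3), B-D(d=5), A-C(d=15), A-D(d=20), C-D(d=10)
numerator = 300 * 60 * 60 * 20 = 21600000
denominator = 20 * 3 * 5 * 15 * 20 * 10 = 900000
card(S) = 21600000 / 900000 = 24

24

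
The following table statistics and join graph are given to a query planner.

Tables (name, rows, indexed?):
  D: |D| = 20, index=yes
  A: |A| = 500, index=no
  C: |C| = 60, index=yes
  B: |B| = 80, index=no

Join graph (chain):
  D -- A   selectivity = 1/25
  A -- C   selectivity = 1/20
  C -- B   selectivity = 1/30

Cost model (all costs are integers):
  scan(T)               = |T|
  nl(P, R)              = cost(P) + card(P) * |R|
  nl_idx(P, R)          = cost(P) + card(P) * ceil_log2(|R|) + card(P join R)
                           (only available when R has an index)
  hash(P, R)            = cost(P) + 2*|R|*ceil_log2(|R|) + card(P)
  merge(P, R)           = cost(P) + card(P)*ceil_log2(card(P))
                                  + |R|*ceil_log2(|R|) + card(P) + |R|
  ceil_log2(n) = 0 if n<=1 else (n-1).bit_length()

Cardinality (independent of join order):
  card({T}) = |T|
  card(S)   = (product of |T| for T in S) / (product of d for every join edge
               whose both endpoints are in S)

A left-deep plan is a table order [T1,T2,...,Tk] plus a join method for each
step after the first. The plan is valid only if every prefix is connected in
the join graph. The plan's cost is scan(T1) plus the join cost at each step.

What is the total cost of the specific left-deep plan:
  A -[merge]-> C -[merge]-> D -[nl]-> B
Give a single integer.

step 1: scan A: cost=500, card=500
step 2: join C via merge
    card(P join C) = 500*60/(20) = 1500
    cost = 500 + 500*9 + 60*6 + 500 + 60 = 5920
step 3: join D via merge
    card(P join D) = 1500*20/(25) = 1200
    cost = 5920 + 1500*11 + 20*5 + 1500 + 20 = 24040
step 4: join B via nl
    card(P join B) = 1200*80/(30) = 3200
    cost = 24040 + 1200*80 = 120040

120040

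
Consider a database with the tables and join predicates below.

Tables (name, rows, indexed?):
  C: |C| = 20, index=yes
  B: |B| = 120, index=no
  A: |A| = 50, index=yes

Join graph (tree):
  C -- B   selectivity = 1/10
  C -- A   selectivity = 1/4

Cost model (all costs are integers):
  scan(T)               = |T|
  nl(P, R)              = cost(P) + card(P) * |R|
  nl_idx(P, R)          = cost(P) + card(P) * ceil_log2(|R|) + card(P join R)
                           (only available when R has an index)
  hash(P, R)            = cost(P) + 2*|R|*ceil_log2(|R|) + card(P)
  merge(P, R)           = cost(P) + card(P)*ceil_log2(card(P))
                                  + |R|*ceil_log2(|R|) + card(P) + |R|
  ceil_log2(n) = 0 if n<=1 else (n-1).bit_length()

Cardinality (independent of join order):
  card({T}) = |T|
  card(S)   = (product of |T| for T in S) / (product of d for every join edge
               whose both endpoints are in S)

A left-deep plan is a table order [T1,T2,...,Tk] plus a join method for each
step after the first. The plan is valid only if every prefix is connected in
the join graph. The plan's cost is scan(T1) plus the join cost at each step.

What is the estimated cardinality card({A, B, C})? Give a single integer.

Tables in S: A(50), B(120), C(20)
Edges inside S: C-B(d=10), C-A(d=4)
numerator = 50 * 120 * 20 = 120000
denominator = 10 * 4 = 40
card(S) = 120000 / 40 = 3000

3000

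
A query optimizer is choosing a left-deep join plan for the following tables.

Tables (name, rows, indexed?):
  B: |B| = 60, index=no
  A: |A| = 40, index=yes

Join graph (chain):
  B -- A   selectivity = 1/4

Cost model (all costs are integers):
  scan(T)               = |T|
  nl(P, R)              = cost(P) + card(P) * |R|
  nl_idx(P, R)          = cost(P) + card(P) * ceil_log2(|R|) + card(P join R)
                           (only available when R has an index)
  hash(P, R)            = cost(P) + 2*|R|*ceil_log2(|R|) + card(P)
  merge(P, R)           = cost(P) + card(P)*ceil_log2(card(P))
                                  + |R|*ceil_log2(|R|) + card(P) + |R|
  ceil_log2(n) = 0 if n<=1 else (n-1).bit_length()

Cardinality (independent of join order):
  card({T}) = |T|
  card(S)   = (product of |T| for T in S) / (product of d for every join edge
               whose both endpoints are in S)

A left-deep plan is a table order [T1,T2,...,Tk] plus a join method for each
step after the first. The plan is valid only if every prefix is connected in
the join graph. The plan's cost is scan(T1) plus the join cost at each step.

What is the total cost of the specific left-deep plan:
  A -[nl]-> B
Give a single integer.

step 1: scan A: cost=40, card=40
step 2: join B via nl
    card(P join B) = 40*60/(4) = 600
    cost = 40 + 40*60 = 2440

2440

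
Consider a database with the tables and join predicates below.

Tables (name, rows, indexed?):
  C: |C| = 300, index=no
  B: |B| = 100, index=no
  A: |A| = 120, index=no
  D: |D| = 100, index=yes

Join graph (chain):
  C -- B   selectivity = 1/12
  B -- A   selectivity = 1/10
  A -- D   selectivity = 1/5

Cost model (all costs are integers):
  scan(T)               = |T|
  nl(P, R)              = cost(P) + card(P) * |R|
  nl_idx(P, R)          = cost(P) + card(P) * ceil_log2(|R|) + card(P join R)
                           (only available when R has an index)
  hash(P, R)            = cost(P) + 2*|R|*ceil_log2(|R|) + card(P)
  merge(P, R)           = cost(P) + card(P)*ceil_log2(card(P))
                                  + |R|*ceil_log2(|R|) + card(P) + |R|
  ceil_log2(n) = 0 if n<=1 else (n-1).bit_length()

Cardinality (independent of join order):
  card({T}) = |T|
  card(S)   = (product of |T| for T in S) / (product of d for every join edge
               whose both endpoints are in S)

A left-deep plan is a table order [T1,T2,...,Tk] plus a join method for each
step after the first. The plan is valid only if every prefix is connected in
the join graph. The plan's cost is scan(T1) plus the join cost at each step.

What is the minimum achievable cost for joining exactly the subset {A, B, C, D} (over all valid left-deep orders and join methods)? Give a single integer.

33640

Selinger DP over subsets of {A,B,C,D}:
  {C}: scan cost=300, card=300
  {B}: scan cost=100, card=100
  {A}: scan cost=120, card=120
  {D}: scan cost=100, card=100
  {BC}: card=2500; try (B,hash)→2000, (C,merge)→3900, (B,merge)→4100, (C,hash)→5600, (C,nl)→30100, (B,nl)→30300; best=2000 via (B,hash)
  {AB}: card=1200; try (B,hash)→1640, (A,merge)→1860, (B,merge)→1880, (A,hash)→1880, (A,nl)→12100, (B,nl)→12120; best=1640 via (B,hash)
  {AD}: card=2400; try (D,hash)→1640, (A,merge)→1860, (D,merge)→1880, (A,hash)→1880, (D,nl_idx)→3360, (A,nl)→12100 …(+1); best=1640 via (D,hash)
  {ABC}: card=30000; try (A,hash)→6180, (C,hash)→8240, (C,merge)→19040, (A,merge)→35460, (A,nl)→302000, (C,nl)→361640; best=6180 via (A,hash)
  {ABD}: card=24000; try (D,hash)→4240, (B,hash)→5440, (D,merge)→16840, (B,merge)→33640, (D,nl_idx)→34040, (D,nl)→121640 …(+1); best=4240 via (D,hash)
  {ABCD}: card=600000; try (C,hash)→33640, (D,hash)→37580, (C,merge)→391240, (D,merge)→486980, (D,nl_idx)→816180, (D,nl)→3006180 …(+1); best=33640 via (C,hash)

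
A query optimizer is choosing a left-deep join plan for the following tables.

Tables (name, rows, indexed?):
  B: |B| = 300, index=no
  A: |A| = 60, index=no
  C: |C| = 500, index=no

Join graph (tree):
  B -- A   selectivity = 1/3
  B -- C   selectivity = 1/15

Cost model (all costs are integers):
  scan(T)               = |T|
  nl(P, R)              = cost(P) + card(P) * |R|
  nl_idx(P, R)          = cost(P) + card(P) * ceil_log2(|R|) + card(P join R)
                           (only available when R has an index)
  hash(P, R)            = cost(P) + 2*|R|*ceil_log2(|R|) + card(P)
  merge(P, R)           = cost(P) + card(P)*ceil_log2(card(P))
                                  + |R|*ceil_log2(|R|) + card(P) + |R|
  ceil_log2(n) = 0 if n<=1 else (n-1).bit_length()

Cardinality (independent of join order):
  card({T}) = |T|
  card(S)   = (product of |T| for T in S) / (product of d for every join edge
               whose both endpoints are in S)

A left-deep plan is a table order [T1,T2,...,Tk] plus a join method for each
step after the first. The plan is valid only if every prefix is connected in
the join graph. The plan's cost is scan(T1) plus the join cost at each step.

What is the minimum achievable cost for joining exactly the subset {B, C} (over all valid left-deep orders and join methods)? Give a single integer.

Selinger DP over subsets of {B,C}:
  {B}: scan cost=300, card=300
  {C}: scan cost=500, card=500
  {BC}: card=10000; try (B,hash)→6400, (C,merge)→8300, (B,merge)→8500, (C,hash)→9600, (C,nl)→150300, (B,nl)→150500; best=6400 via (B,hash)

6400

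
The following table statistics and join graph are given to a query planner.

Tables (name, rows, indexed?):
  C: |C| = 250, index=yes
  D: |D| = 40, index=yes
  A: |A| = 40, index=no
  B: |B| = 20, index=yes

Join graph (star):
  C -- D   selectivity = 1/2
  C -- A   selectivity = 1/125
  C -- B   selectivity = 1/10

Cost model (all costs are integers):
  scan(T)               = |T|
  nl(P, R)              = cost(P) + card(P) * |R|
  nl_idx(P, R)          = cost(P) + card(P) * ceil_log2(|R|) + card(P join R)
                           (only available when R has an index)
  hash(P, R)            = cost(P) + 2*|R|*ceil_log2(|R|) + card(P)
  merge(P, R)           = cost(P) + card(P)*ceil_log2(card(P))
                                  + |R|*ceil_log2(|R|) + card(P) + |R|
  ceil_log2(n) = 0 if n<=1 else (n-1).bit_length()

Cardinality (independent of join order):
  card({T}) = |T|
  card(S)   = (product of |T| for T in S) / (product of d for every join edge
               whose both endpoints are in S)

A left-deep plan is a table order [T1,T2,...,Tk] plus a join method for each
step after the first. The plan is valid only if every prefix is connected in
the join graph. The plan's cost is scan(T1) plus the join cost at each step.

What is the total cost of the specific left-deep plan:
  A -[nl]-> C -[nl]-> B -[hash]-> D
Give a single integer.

12280

step 1: scan A: cost=40, card=40
step 2: join C via nl
    card(P join C) = 40*250/(125) = 80
    cost = 40 + 40*250 = 10040
step 3: join B via nl
    card(P join B) = 80*20/(10) = 160
    cost = 10040 + 80*20 = 11640
step 4: join D via hash
    card(P join D) = 160*40/(2) = 3200
    cost = 11640 + 2*40*6 + 160 = 12280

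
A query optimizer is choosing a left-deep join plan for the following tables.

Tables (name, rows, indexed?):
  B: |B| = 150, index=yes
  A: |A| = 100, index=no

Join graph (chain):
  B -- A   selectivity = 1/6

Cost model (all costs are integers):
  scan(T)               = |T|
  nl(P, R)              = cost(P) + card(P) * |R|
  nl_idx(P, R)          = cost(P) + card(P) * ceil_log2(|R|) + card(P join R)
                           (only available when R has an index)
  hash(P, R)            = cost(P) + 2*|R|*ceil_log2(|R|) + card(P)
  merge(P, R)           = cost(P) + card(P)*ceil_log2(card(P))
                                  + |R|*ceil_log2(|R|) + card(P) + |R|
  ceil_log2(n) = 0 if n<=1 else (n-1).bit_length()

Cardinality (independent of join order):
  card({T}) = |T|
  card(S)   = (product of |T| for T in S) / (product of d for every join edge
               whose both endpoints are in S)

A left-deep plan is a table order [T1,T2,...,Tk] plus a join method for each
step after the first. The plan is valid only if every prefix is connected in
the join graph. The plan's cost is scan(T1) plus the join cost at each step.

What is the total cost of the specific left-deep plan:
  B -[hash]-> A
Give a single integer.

1700

step 1: scan B: cost=150, card=150
step 2: join A via hash
    card(P join A) = 150*100/(6) = 2500
    cost = 150 + 2*100*7 + 150 = 1700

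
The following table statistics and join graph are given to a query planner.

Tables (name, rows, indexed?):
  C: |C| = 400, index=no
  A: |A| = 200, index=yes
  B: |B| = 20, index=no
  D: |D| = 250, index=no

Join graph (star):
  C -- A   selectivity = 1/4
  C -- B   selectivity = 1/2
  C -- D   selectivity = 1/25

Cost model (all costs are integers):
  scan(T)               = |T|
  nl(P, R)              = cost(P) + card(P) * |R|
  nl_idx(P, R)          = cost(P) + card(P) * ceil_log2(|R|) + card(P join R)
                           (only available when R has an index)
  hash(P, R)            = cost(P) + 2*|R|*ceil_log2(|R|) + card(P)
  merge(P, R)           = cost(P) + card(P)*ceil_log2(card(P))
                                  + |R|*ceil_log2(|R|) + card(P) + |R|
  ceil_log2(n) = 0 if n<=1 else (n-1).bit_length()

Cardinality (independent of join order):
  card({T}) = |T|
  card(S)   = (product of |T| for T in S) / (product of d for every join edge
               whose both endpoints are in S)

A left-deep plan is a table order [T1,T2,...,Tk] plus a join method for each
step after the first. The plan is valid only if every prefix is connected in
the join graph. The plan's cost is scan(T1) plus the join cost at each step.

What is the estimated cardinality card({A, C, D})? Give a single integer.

200000

Tables in S: A(200), C(400), D(250)
Edges inside S: C-A(d=4), C-D(d=25)
numerator = 200 * 400 * 250 = 20000000
denominator = 4 * 25 = 100
card(S) = 20000000 / 100 = 200000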